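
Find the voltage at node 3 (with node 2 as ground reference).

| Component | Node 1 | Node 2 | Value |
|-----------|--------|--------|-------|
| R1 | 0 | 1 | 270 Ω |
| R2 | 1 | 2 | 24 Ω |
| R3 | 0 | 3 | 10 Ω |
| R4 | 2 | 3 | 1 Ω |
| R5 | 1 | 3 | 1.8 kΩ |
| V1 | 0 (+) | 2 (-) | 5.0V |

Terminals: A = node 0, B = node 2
Nodal analysis, taking node 2 as the 0 V reference.
Source V1 fixes V_0 = 5 V.
KCL at each unknown node (sum of currents leaving = 0; resistances in Ω):
  Node 1: (V_1 - 5)/270 + (V_1 - 0)/24 + (V_1 - V_3)/1800 = 0
  Node 3: (V_3 - 5)/10 + (V_3 - 0)/1 + (V_3 - V_1)/1800 = 0
Collecting terms (coefficients in siemens):
  0.04593·V_1 - 0.0005556·V_3 = 0.01852
  1.101·V_3 - 0.0005556·V_1 = 0.5
Determinant D = (0.04593)(1.101) - (-0.0005556)(-0.0005556) = 0.05054
V_1 = [(0.01852)(1.101) - (-0.0005556)(0.5)]/D = 0.4087 V
V_3 = [(0.04593)(0.5) - (0.01852)(-0.0005556)]/D = 0.4545 V
The requested potential is V_3 = 0.4545 V.

Final answer: V_3 = 0.4545 V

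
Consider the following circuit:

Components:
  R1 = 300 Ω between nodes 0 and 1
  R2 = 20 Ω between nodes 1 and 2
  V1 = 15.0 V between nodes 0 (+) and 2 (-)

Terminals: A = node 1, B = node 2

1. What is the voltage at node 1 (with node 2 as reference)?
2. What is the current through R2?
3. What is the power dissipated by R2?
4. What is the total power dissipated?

Nodal analysis, taking node 2 as the 0 V reference.
Source V1 fixes V_0 = 15 V.
KCL at each unknown node (sum of currents leaving = 0; resistances in Ω):
  Node 1: (V_1 - 15)/300 + (V_1 - 0)/20 = 0
Collecting terms: 0.05333 × V_1 = 0.05  =>  V_1 = 0.9375 V
Part 1:
  Read off the nodal solution: V_1 = 0.9375 V
Part 2:
  I_R2 = (V_1 - V_2)/R2 = (0.9375 - 0)/20 = 0.04688 A
  Magnitude: I_R2 = 0.04688 A
Part 3:
  I_R2 = (V_1 - V_2)/R2 = (0.9375 - 0)/20 = 0.04688 A
  P_R2 = I_R2² × R2 = (0.04688)² × 20 = 0.04395 W
Part 4:
  Power in each resistor, P = (ΔV)²/R:
    P_R1 = (15 - 0.9375)²/300 = 0.6592 W
    P_R2 = (0.9375 - 0)²/20 = 0.04395 W
  P_total = P_R1 + P_R2 = 0.7031 W

Final answers:
1. V_1 = 0.9375 V
2. I_R2 = 0.04688 A
3. P_R2 = 0.04395 W
4. P_total = 0.7031 W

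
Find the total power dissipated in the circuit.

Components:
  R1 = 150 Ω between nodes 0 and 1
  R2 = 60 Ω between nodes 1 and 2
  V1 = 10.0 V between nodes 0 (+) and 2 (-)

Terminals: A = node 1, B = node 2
Nodal analysis, taking node 2 as the 0 V reference.
Source V1 fixes V_0 = 10 V.
KCL at each unknown node (sum of currents leaving = 0; resistances in Ω):
  Node 1: (V_1 - 10)/150 + (V_1 - 0)/60 = 0
Collecting terms: 0.02333 × V_1 = 0.06667  =>  V_1 = 2.857 V
Power in each resistor, P = (ΔV)²/R:
  P_R1 = (10 - 2.857)²/150 = 0.3401 W
  P_R2 = (2.857 - 0)²/60 = 0.1361 W
P_total = P_R1 + P_R2 = 0.4762 W

Final answer: 0.4762 W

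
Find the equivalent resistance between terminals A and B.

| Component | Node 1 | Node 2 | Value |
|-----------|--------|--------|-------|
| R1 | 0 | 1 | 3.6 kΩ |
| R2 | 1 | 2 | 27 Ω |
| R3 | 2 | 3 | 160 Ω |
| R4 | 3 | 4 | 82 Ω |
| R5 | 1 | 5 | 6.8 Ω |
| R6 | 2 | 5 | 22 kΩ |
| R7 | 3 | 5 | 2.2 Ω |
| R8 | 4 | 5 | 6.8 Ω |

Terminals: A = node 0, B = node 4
The network is not a plain series/parallel combination. Inject a 1 A test current into terminal A (node 0) and return it from terminal B (node 4); then R_eq = V_A / (1 A).
Nodal analysis, taking node 4 as the 0 V reference.
Current source I_test pushes 1 A into node 0 and draws it out of node 4.
KCL at each unknown node (sum of currents leaving = 0; resistances in Ω):
  Node 0: (V_0 - V_1)/3600 - 1 = 0
  Node 1: (V_1 - V_0)/3600 + (V_1 - V_2)/27 + (V_1 - V_5)/6.8 = 0
  Node 2: (V_2 - V_1)/27 + (V_2 - V_3)/160 + (V_2 - V_5)/22000 = 0
  Node 3: (V_3 - V_2)/160 + (V_3 - 0)/82 + (V_3 - V_5)/2.2 = 0
  Node 5: (V_5 - V_1)/6.8 + (V_5 - V_2)/22000 + (V_5 - V_3)/2.2 + (V_5 - 0)/6.8 = 0
Collecting terms (coefficients in siemens):
  0.0002778·V_0 - 0.0002778·V_1 = 1
  0.1844·V_1 - 0.0002778·V_0 - 0.03704·V_2 - 0.1471·V_5 = 0
  0.04333·V_2 - 0.03704·V_1 - 0.00625·V_3 - 0.00004545·V_5 = 0
  0.473·V_3 - 0.00625·V_2 - 0.4545·V_5 = 0
  0.7487·V_5 - 0.1471·V_1 - 0.00004545·V_2 - 0.4545·V_3 = 0
Solving these 5 simultaneous equations (Gaussian elimination) gives:
  V_0 = 3613 V, V_1 = 12.84 V, V_2 = 11.88 V, V_3 = 6.198 V
  V_5 = 6.286 V
R_eq = V_0 / 1 A = 3613 Ω = 3.613 kΩ

Final answer: 3.613 kΩ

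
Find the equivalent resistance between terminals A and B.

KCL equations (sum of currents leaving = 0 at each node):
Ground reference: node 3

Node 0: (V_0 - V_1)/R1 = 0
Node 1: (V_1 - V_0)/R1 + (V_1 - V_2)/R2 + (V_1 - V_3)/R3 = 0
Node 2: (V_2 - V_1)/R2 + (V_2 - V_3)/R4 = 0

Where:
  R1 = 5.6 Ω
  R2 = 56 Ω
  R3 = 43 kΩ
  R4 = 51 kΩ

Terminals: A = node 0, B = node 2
Reduce the network between node 0 (A) and node 2 (B) by series/parallel combination:
  Rs1 = R3 + R4 (series, joined only at node 3) = 43000 + 51000 = 94000 Ω
  Rp1 = R2 ‖ Rs1 (parallel, both between nodes 1 and 2) = 1/(1/56 + 1/94000) = 55.97 Ω
  Rs2 = R1 + Rp1 (series, joined only at node 1) = 5.6 + 55.97 = 61.57 Ω
R_eq = 61.57 Ω

Final answer: 61.57 Ω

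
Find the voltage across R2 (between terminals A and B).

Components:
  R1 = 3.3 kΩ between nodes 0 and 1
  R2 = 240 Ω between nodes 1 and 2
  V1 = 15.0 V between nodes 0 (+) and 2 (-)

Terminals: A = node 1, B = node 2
R1 and R2 are in series across V1 (node 0 → node 1 → node 2), and the output A–B is taken across R2, so this is a voltage divider.
Series current: I = V1/(R1 + R2) = 15/(3300 + 240) = 15/3540 = 0.004237 A
V_R2 = I × R2 = V1 × R2/(R1 + R2) = 15 × 240/3540 = 1.017 V

Final answer: 1.017 V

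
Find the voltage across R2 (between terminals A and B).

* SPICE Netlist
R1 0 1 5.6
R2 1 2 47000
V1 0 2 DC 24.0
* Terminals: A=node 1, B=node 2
R1 and R2 are in series across V1 (node 0 → node 1 → node 2), and the output A–B is taken across R2, so this is a voltage divider.
Series current: I = V1/(R1 + R2) = 24/(5.6 + 47000) = 24/47010 = 0.0005106 A
V_R2 = I × R2 = V1 × R2/(R1 + R2) = 24 × 47000/47010 = 24 V

Final answer: 24 V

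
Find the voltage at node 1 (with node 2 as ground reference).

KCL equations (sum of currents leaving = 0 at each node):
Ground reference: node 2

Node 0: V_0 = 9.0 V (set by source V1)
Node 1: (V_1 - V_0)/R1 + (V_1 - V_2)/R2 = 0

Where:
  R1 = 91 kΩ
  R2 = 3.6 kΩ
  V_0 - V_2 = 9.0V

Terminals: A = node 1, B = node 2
Nodal analysis, taking node 2 as the 0 V reference.
Source V1 fixes V_0 = 9 V.
KCL at each unknown node (sum of currents leaving = 0; resistances in Ω):
  Node 1: (V_1 - 9)/91000 + (V_1 - 0)/3600 = 0
Collecting terms: 0.0002888 × V_1 = 0.0000989  =>  V_1 = 0.3425 V
The requested potential is V_1 = 0.3425 V.

Final answer: V_1 = 0.3425 V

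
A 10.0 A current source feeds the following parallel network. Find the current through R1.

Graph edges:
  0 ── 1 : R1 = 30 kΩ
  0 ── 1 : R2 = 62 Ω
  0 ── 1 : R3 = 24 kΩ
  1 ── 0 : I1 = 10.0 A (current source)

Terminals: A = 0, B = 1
All resistors sit directly between nodes 0 and 1, so they are in parallel and share one voltage V; the full source current 10 A splits among them.
1/R_par = 1/30000 + 1/62 + 1/24000 = 0.0162 S  =>  R_par = 61.71 Ω
V = I × R_par = 10 × 61.71 = 617.1 V
I_R1 = V/R1 = 617.1/30000 = 0.02057 A

Final answer: 0.02057 A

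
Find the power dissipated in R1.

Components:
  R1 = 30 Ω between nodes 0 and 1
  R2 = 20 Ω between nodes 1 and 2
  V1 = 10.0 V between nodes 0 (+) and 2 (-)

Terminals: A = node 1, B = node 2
Nodal analysis, taking node 2 as the 0 V reference.
Source V1 fixes V_0 = 10 V.
KCL at each unknown node (sum of currents leaving = 0; resistances in Ω):
  Node 1: (V_1 - 10)/30 + (V_1 - 0)/20 = 0
Collecting terms: 0.08333 × V_1 = 0.3333  =>  V_1 = 4 V
I_R1 = (V_0 - V_1)/R1 = (10 - 4)/30 = 0.2 A
P_R1 = I_R1² × R1 = (0.2)² × 30 = 1.2 W

Final answer: 1.2 W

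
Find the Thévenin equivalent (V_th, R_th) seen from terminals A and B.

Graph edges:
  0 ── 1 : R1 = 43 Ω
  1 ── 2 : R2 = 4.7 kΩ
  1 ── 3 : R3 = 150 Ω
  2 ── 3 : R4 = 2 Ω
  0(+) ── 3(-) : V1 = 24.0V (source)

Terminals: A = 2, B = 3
Step 1 — V_th is the open-circuit voltage V_A - V_B (nothing connected across the terminals).
Nodal analysis, taking node 3 as the 0 V reference.
Source V1 fixes V_0 = 24 V.
KCL at each unknown node (sum of currents leaving = 0; resistances in Ω):
  Node 1: (V_1 - 24)/43 + (V_1 - V_2)/4700 + (V_1 - 0)/150 = 0
  Node 2: (V_2 - V_1)/4700 + (V_2 - 0)/2 = 0
Collecting terms (coefficients in siemens):
  0.03014·V_1 - 0.0002128·V_2 = 0.5581
  0.5002·V_2 - 0.0002128·V_1 = 0
Determinant D = (0.03014)(0.5002) - (-0.0002128)(-0.0002128) = 0.01507
V_1 = [(0.5581)(0.5002) - (-0.0002128)(0)]/D = 18.52 V
V_2 = [(0.03014)(0) - (0.5581)(-0.0002128)]/D = 0.007878 V
V_th = V_2 - V_3 = 0.007878 - 0 = 0.007878 V
Step 2 — R_th: zero the source — replace V1 by a short circuit (node 3 merges into node 0) — and find the resistance seen between A (node 2) and B (node 0).
Reduce the network between node 2 (A) and node 0 (B) by series/parallel combination:
  Rp1 = R1 ‖ R3 (parallel, both between nodes 0 and 1) = 1/(1/43 + 1/150) = 33.42 Ω
  Rs1 = R2 + Rp1 (series, joined only at node 1) = 4700 + 33.42 = 4733 Ω
  Rp2 = R4 ‖ Rs1 (parallel, both between nodes 0 and 2) = 1/(1/2 + 1/4733) = 1.999 Ω
R_th = 1.999 Ω

Final answer: V_th = 0.007878 V, R_th = 1.999 Ω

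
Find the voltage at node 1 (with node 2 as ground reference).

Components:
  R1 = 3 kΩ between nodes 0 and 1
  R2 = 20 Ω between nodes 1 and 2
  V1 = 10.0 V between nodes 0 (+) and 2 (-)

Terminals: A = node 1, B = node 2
Nodal analysis, taking node 2 as the 0 V reference.
Source V1 fixes V_0 = 10 V.
KCL at each unknown node (sum of currents leaving = 0; resistances in Ω):
  Node 1: (V_1 - 10)/3000 + (V_1 - 0)/20 = 0
Collecting terms: 0.05033 × V_1 = 0.003333  =>  V_1 = 0.06623 V
The requested potential is V_1 = 0.06623 V.

Final answer: V_1 = 0.06623 V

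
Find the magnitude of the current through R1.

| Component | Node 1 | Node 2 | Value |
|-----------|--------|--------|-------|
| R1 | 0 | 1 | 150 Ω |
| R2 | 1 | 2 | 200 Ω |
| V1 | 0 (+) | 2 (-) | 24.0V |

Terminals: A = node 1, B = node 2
Nodal analysis, taking node 2 as the 0 V reference.
Source V1 fixes V_0 = 24 V.
KCL at each unknown node (sum of currents leaving = 0; resistances in Ω):
  Node 1: (V_1 - 24)/150 + (V_1 - 0)/200 = 0
Collecting terms: 0.01167 × V_1 = 0.16  =>  V_1 = 13.71 V
I_R1 = (V_0 - V_1)/R1 = (24 - 13.71)/150 = 0.06857 A
|I_R1| = 0.06857 A

Final answer: |I_R1| = 0.06857 A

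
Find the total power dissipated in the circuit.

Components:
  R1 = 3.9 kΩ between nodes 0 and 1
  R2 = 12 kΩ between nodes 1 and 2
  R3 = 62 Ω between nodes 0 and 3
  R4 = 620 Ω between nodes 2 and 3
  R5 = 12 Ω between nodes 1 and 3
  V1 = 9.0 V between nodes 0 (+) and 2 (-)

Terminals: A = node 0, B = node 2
Nodal analysis, taking node 2 as the 0 V reference.
Source V1 fixes V_0 = 9 V.
KCL at each unknown node (sum of currents leaving = 0; resistances in Ω):
  Node 1: (V_1 - 9)/3900 + (V_1 - 0)/12000 + (V_1 - V_3)/12 = 0
  Node 3: (V_3 - 9)/62 + (V_3 - 0)/620 + (V_3 - V_1)/12 = 0
Collecting terms (coefficients in siemens):
  0.08367·V_1 - 0.08333·V_3 = 0.002308
  0.1011·V_3 - 0.08333·V_1 = 0.1452
Determinant D = (0.08367)(0.1011) - (-0.08333)(-0.08333) = 0.001513
V_1 = [(0.002308)(0.1011) - (-0.08333)(0.1452)]/D = 8.15 V
V_3 = [(0.08367)(0.1452) - (0.002308)(-0.08333)]/D = 8.156 V
Power in each resistor, P = (ΔV)²/R:
  P_R1 = (9 - 8.15)²/3900 = 0.0001851 W
  P_R2 = (8.15 - 0)²/12000 = 0.005536 W
  P_R3 = (9 - 8.156)²/62 = 0.01149 W
  P_R4 = (0 - 8.156)²/620 = 0.1073 W
  P_R5 = (8.15 - 8.156)²/12 = 0.000002554 W
P_total = P_R1 + P_R2 + P_R3 + P_R4 + P_R5 = 0.1245 W

Final answer: 0.1245 W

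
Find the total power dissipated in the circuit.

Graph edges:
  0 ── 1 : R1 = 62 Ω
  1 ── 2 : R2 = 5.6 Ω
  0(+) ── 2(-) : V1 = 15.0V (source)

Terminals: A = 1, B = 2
Nodal analysis, taking node 2 as the 0 V reference.
Source V1 fixes V_0 = 15 V.
KCL at each unknown node (sum of currents leaving = 0; resistances in Ω):
  Node 1: (V_1 - 15)/62 + (V_1 - 0)/5.6 = 0
Collecting terms: 0.1947 × V_1 = 0.2419  =>  V_1 = 1.243 V
Power in each resistor, P = (ΔV)²/R:
  P_R1 = (15 - 1.243)²/62 = 3.053 W
  P_R2 = (1.243 - 0)²/5.6 = 0.2757 W
P_total = P_R1 + P_R2 = 3.328 W

Final answer: 3.328 W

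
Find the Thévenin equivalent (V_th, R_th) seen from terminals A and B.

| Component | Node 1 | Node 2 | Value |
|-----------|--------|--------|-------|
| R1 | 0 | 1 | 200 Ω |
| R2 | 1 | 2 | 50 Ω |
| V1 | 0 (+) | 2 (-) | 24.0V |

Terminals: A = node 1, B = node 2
Step 1 — V_th is the open-circuit voltage V_A - V_B (nothing connected across the terminals).
Nodal analysis, taking node 2 as the 0 V reference.
Source V1 fixes V_0 = 24 V.
KCL at each unknown node (sum of currents leaving = 0; resistances in Ω):
  Node 1: (V_1 - 24)/200 + (V_1 - 0)/50 = 0
Collecting terms: 0.025 × V_1 = 0.12  =>  V_1 = 4.8 V
V_th = V_1 - V_2 = 4.8 - 0 = 4.8 V
Step 2 — R_th: zero the source — replace V1 by a short circuit (node 2 merges into node 0) — and find the resistance seen between A (node 1) and B (node 0).
Reduce the network between node 1 (A) and node 0 (B) by series/parallel combination:
  Rp1 = R1 ‖ R2 (parallel, both between nodes 0 and 1) = 1/(1/200 + 1/50) = 40 Ω
R_th = 40 Ω

Final answer: V_th = 4.8 V, R_th = 40 Ω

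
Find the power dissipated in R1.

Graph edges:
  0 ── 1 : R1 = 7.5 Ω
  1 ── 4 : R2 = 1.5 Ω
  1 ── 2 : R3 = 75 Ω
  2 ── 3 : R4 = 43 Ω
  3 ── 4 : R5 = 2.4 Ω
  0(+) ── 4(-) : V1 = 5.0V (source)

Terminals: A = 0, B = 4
Nodal analysis, taking node 4 as the 0 V reference.
Source V1 fixes V_0 = 5 V.
KCL at each unknown node (sum of currents leaving = 0; resistances in Ω):
  Node 1: (V_1 - 5)/7.5 + (V_1 - 0)/1.5 + (V_1 - V_2)/75 = 0
  Node 2: (V_2 - V_1)/75 + (V_2 - V_3)/43 = 0
  Node 3: (V_3 - V_2)/43 + (V_3 - 0)/2.4 = 0
Collecting terms (coefficients in siemens):
  0.8133·V_1 - 0.01333·V_2 = 0.6667
  0.03659·V_2 - 0.01333·V_1 - 0.02326·V_3 = 0
  0.4399·V_3 - 0.02326·V_2 = 0
Solving these 3 simultaneous equations (Gaussian elimination) gives:
  V_1 = 0.8248 V, V_2 = 0.311 V, V_3 = 0.01644 V
I_R1 = (V_0 - V_1)/R1 = (5 - 0.8248)/7.5 = 0.5567 A
P_R1 = I_R1² × R1 = (0.5567)² × 7.5 = 2.324 W

Final answer: 2.324 W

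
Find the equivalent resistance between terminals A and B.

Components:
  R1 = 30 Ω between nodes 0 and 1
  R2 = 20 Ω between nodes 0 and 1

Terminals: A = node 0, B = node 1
Reduce the network between node 0 (A) and node 1 (B) by series/parallel combination:
  Rp1 = R1 ‖ R2 (parallel, both between nodes 0 and 1) = 1/(1/30 + 1/20) = 12 Ω
R_eq = 12 Ω

Final answer: 12 Ω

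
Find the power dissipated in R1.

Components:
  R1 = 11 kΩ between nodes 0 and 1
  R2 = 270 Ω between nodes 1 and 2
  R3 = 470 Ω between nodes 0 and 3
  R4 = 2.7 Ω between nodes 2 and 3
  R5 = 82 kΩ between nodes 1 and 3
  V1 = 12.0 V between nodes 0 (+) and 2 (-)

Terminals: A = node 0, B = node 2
Nodal analysis, taking node 2 as the 0 V reference.
Source V1 fixes V_0 = 12 V.
KCL at each unknown node (sum of currents leaving = 0; resistances in Ω):
  Node 1: (V_1 - 12)/11000 + (V_1 - 0)/270 + (V_1 - V_3)/82000 = 0
  Node 3: (V_3 - 12)/470 + (V_3 - 0)/2.7 + (V_3 - V_1)/82000 = 0
Collecting terms (coefficients in siemens):
  0.003807·V_1 - 0.0000122·V_3 = 0.001091
  0.3725·V_3 - 0.0000122·V_1 = 0.02553
Determinant D = (0.003807)(0.3725) - (-0.0000122)(-0.0000122) = 0.001418
V_1 = [(0.001091)(0.3725) - (-0.0000122)(0.02553)]/D = 0.2868 V
V_3 = [(0.003807)(0.02553) - (0.001091)(-0.0000122)]/D = 0.06855 V
I_R1 = (V_0 - V_1)/R1 = (12 - 0.2868)/11000 = 0.001065 A
P_R1 = I_R1² × R1 = (0.001065)² × 11000 = 0.01247 W

Final answer: 0.01247 W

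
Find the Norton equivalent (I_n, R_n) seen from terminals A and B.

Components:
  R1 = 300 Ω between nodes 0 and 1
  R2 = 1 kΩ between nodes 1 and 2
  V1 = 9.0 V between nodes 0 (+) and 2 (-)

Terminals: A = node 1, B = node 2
Find the Thévenin equivalent first; then I_n = V_th/R_th and R_n = R_th.
Step 1 — V_th is the open-circuit voltage V_A - V_B (nothing connected across the terminals).
Nodal analysis, taking node 2 as the 0 V reference.
Source V1 fixes V_0 = 9 V.
KCL at each unknown node (sum of currents leaving = 0; resistances in Ω):
  Node 1: (V_1 - 9)/300 + (V_1 - 0)/1000 = 0
Collecting terms: 0.004333 × V_1 = 0.03  =>  V_1 = 6.923 V
V_th = V_1 - V_2 = 6.923 - 0 = 6.923 V
Step 2 — R_th: zero the source — replace V1 by a short circuit (node 2 merges into node 0) — and find the resistance seen between A (node 1) and B (node 0).
Reduce the network between node 1 (A) and node 0 (B) by series/parallel combination:
  Rp1 = R1 ‖ R2 (parallel, both between nodes 0 and 1) = 1/(1/300 + 1/1000) = 230.8 Ω
R_th = 230.8 Ω
I_n = V_th/R_th = 6.923/230.8 = 0.03 A, and R_n = R_th = 230.8 Ω

Final answer: I_n = 0.03 A, R_n = 230.8 Ω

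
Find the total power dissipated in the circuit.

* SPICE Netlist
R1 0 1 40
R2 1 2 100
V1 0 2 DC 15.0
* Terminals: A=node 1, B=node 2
Nodal analysis, taking node 2 as the 0 V reference.
Source V1 fixes V_0 = 15 V.
KCL at each unknown node (sum of currents leaving = 0; resistances in Ω):
  Node 1: (V_1 - 15)/40 + (V_1 - 0)/100 = 0
Collecting terms: 0.035 × V_1 = 0.375  =>  V_1 = 10.71 V
Power in each resistor, P = (ΔV)²/R:
  P_R1 = (15 - 10.71)²/40 = 0.4592 W
  P_R2 = (10.71 - 0)²/100 = 1.148 W
P_total = P_R1 + P_R2 = 1.607 W

Final answer: 1.607 W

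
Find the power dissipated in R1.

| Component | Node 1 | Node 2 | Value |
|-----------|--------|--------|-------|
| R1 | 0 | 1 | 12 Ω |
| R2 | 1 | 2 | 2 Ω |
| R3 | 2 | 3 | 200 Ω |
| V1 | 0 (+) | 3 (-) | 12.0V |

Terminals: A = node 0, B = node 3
Nodal analysis, taking node 3 as the 0 V reference.
Source V1 fixes V_0 = 12 V.
KCL at each unknown node (sum of currents leaving = 0; resistances in Ω):
  Node 1: (V_1 - 12)/12 + (V_1 - V_2)/2 = 0
  Node 2: (V_2 - V_1)/2 + (V_2 - 0)/200 = 0
Collecting terms (coefficients in siemens):
  0.5833·V_1 - 0.5·V_2 = 1
  0.505·V_2 - 0.5·V_1 = 0
Determinant D = (0.5833)(0.505) - (-0.5)(-0.5) = 0.04458
V_1 = [(1)(0.505) - (-0.5)(0)]/D = 11.33 V
V_2 = [(0.5833)(0) - (1)(-0.5)]/D = 11.21 V
I_R1 = (V_0 - V_1)/R1 = (12 - 11.33)/12 = 0.05607 A
P_R1 = I_R1² × R1 = (0.05607)² × 12 = 0.03773 W

Final answer: 0.03773 W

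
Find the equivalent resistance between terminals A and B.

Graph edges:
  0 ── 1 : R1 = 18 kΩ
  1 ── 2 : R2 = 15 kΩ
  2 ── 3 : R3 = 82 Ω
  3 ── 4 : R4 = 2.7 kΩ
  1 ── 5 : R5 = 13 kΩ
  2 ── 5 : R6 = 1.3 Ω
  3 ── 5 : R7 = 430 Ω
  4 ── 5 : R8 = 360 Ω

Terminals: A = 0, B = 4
The network is not a plain series/parallel combination. Inject a 1 A test current into terminal A (node 0) and return it from terminal B (node 4); then R_eq = V_A / (1 A).
Nodal analysis, taking node 4 as the 0 V reference.
Current source I_test pushes 1 A into node 0 and draws it out of node 4.
KCL at each unknown node (sum of currents leaving = 0; resistances in Ω):
  Node 0: (V_0 - V_1)/18000 - 1 = 0
  Node 1: (V_1 - V_0)/18000 + (V_1 - V_2)/15000 + (V_1 - V_5)/13000 = 0
  Node 2: (V_2 - V_1)/15000 + (V_2 - V_3)/82 + (V_2 - V_5)/1.3 = 0
  Node 3: (V_3 - V_2)/82 + (V_3 - 0)/2700 + (V_3 - V_5)/430 = 0
  Node 5: (V_5 - V_1)/13000 + (V_5 - V_2)/1.3 + (V_5 - V_3)/430 + (V_5 - 0)/360 = 0
Collecting terms (coefficients in siemens):
  0.00005556·V_0 - 0.00005556·V_1 = 1
  0.0001991·V_1 - 0.00005556·V_0 - 0.00006667·V_2 - 0.00007692·V_5 = 0
  0.7815·V_2 - 0.00006667·V_1 - 0.0122·V_3 - 0.7692·V_5 = 0
  0.01489·V_3 - 0.0122·V_2 - 0.002326·V_5 = 0
  0.7744·V_5 - 0.00007692·V_1 - 0.7692·V_2 - 0.002326·V_3 = 0
Solving these 5 simultaneous equations (Gaussian elimination) gives:
  V_0 = 25280 V, V_1 = 7283 V, V_2 = 319 V, V_3 = 311 V
  V_5 = 318.5 V
R_eq = V_0 / 1 A = 25280 Ω = 25.28 kΩ

Final answer: 25.28 kΩ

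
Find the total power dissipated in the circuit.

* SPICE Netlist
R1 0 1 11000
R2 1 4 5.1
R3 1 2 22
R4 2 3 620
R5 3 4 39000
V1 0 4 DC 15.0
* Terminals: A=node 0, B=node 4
Nodal analysis, taking node 4 as the 0 V reference.
Source V1 fixes V_0 = 15 V.
KCL at each unknown node (sum of currents leaving = 0; resistances in Ω):
  Node 1: (V_1 - 15)/11000 + (V_1 - 0)/5.1 + (V_1 - V_2)/22 = 0
  Node 2: (V_2 - V_1)/22 + (V_2 - V_3)/620 = 0
  Node 3: (V_3 - V_2)/620 + (V_3 - 0)/39000 = 0
Collecting terms (coefficients in siemens):
  0.2416·V_1 - 0.04545·V_2 = 0.001364
  0.04707·V_2 - 0.04545·V_1 - 0.001613·V_3 = 0
  0.001639·V_3 - 0.001613·V_2 = 0
Solving these 3 simultaneous equations (Gaussian elimination) gives:
  V_1 = 0.00695 V, V_2 = 0.006947 V, V_3 = 0.006838 V
Power in each resistor, P = (ΔV)²/R:
  P_R1 = (15 - 0.00695)²/11000 = 0.02044 W
  P_R2 = (0.00695 - 0)²/5.1 = 0.000009472 W
  P_R3 = (0.00695 - 0.006947)²/22 = 0.0000000000006763 W
  P_R4 = (0.006947 - 0.006838)²/620 = 0.00000000001906 W
  P_R5 = (0.006838 - 0)²/39000 = 0.000000001199 W
P_total = P_R1 + P_R2 + P_R3 + P_R4 + P_R5 = 0.02045 W

Final answer: 0.02045 W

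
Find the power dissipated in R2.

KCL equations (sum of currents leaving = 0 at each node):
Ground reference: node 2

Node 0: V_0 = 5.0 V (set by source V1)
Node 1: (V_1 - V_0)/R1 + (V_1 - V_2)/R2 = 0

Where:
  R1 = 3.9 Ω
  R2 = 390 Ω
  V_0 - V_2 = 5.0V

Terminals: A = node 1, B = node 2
Nodal analysis, taking node 2 as the 0 V reference.
Source V1 fixes V_0 = 5 V.
KCL at each unknown node (sum of currents leaving = 0; resistances in Ω):
  Node 1: (V_1 - 5)/3.9 + (V_1 - 0)/390 = 0
Collecting terms: 0.259 × V_1 = 1.282  =>  V_1 = 4.95 V
I_R2 = (V_1 - V_2)/R2 = (4.95 - 0)/390 = 0.01269 A
P_R2 = I_R2² × R2 = (0.01269)² × 390 = 0.06284 W

Final answer: 0.06284 W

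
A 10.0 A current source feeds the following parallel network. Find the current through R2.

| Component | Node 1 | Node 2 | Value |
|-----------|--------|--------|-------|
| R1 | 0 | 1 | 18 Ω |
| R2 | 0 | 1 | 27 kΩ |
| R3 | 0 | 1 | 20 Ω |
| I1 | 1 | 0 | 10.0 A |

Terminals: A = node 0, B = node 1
All resistors sit directly between nodes 0 and 1, so they are in parallel and share one voltage V; the full source current 10 A splits among them.
1/R_par = 1/18 + 1/27000 + 1/20 = 0.1056 S  =>  R_par = 9.47 Ω
V = I × R_par = 10 × 9.47 = 94.7 V
I_R2 = V/R2 = 94.7/27000 = 0.003508 A

Final answer: 0.003508 A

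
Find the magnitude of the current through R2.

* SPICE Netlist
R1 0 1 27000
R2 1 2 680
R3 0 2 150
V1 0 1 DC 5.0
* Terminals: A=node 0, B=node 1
Nodal analysis, taking node 1 as the 0 V reference.
Source V1 fixes V_0 = 5 V.
KCL at each unknown node (sum of currents leaving = 0; resistances in Ω):
  Node 2: (V_2 - 0)/680 + (V_2 - 5)/150 = 0
Collecting terms: 0.008137 × V_2 = 0.03333  =>  V_2 = 4.096 V
I_R2 = (V_1 - V_2)/R2 = (0 - 4.096)/680 = -0.006024 A
|I_R2| = 0.006024 A

Final answer: |I_R2| = 0.006024 A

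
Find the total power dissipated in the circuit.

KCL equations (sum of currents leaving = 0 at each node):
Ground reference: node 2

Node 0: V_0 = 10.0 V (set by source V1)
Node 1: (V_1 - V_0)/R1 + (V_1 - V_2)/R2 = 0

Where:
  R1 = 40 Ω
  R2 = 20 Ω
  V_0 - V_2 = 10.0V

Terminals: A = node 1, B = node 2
Nodal analysis, taking node 2 as the 0 V reference.
Source V1 fixes V_0 = 10 V.
KCL at each unknown node (sum of currents leaving = 0; resistances in Ω):
  Node 1: (V_1 - 10)/40 + (V_1 - 0)/20 = 0
Collecting terms: 0.075 × V_1 = 0.25  =>  V_1 = 3.333 V
Power in each resistor, P = (ΔV)²/R:
  P_R1 = (10 - 3.333)²/40 = 1.111 W
  P_R2 = (3.333 - 0)²/20 = 0.5556 W
P_total = P_R1 + P_R2 = 1.667 W

Final answer: 1.667 W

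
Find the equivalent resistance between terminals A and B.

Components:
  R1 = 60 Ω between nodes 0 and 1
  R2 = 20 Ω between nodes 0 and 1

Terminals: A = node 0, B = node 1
Reduce the network between node 0 (A) and node 1 (B) by series/parallel combination:
  Rp1 = R1 ‖ R2 (parallel, both between nodes 0 and 1) = 1/(1/60 + 1/20) = 15 Ω
R_eq = 15 Ω

Final answer: 15 Ω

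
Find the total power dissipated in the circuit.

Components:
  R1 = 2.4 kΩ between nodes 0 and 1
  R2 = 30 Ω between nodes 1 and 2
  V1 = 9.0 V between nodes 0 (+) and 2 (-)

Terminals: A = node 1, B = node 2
Nodal analysis, taking node 2 as the 0 V reference.
Source V1 fixes V_0 = 9 V.
KCL at each unknown node (sum of currents leaving = 0; resistances in Ω):
  Node 1: (V_1 - 9)/2400 + (V_1 - 0)/30 = 0
Collecting terms: 0.03375 × V_1 = 0.00375  =>  V_1 = 0.1111 V
Power in each resistor, P = (ΔV)²/R:
  P_R1 = (9 - 0.1111)²/2400 = 0.03292 W
  P_R2 = (0.1111 - 0)²/30 = 0.0004115 W
P_total = P_R1 + P_R2 = 0.03333 W

Final answer: 0.03333 W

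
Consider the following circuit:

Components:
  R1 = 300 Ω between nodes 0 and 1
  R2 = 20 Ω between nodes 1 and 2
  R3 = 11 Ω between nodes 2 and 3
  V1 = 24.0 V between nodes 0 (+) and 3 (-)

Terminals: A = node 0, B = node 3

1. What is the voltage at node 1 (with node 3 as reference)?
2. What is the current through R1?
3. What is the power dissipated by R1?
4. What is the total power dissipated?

Nodal analysis, taking node 3 as the 0 V reference.
Source V1 fixes V_0 = 24 V.
KCL at each unknown node (sum of currents leaving = 0; resistances in Ω):
  Node 1: (V_1 - 24)/300 + (V_1 - V_2)/20 = 0
  Node 2: (V_2 - V_1)/20 + (V_2 - 0)/11 = 0
Collecting terms (coefficients in siemens):
  0.05333·V_1 - 0.05·V_2 = 0.08
  0.1409·V_2 - 0.05·V_1 = 0
Determinant D = (0.05333)(0.1409) - (-0.05)(-0.05) = 0.005015
V_1 = [(0.08)(0.1409) - (-0.05)(0)]/D = 2.248 V
V_2 = [(0.05333)(0) - (0.08)(-0.05)]/D = 0.7976 V
Part 1:
  Read off the nodal solution: V_1 = 2.248 V
Part 2:
  I_R1 = (V_0 - V_1)/R1 = (24 - 2.248)/300 = 0.07251 A
  Magnitude: I_R1 = 0.07251 A
Part 3:
  I_R1 = (V_0 - V_1)/R1 = (24 - 2.248)/300 = 0.07251 A
  P_R1 = I_R1² × R1 = (0.07251)² × 300 = 1.577 W
Part 4:
  Power in each resistor, P = (ΔV)²/R:
    P_R1 = (24 - 2.248)²/300 = 1.577 W
    P_R2 = (2.248 - 0.7976)²/20 = 0.1051 W
    P_R3 = (0.7976 - 0)²/11 = 0.05783 W
  P_total = P_R1 + P_R2 + P_R3 = 1.74 W

Final answers:
1. V_1 = 2.248 V
2. I_R1 = 0.07251 A
3. P_R1 = 1.577 W
4. P_total = 1.74 W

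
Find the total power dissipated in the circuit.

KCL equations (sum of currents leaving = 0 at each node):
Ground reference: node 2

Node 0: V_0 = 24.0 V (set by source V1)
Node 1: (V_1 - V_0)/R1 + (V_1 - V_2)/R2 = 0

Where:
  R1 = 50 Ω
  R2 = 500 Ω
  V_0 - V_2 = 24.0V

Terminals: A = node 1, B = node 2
Nodal analysis, taking node 2 as the 0 V reference.
Source V1 fixes V_0 = 24 V.
KCL at each unknown node (sum of currents leaving = 0; resistances in Ω):
  Node 1: (V_1 - 24)/50 + (V_1 - 0)/500 = 0
Collecting terms: 0.022 × V_1 = 0.48  =>  V_1 = 21.82 V
Power in each resistor, P = (ΔV)²/R:
  P_R1 = (24 - 21.82)²/50 = 0.09521 W
  P_R2 = (21.82 - 0)²/500 = 0.9521 W
P_total = P_R1 + P_R2 = 1.047 W

Final answer: 1.047 W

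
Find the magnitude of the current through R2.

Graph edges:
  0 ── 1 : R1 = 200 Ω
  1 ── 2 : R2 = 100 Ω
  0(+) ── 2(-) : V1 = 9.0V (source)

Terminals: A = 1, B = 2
Nodal analysis, taking node 2 as the 0 V reference.
Source V1 fixes V_0 = 9 V.
KCL at each unknown node (sum of currents leaving = 0; resistances in Ω):
  Node 1: (V_1 - 9)/200 + (V_1 - 0)/100 = 0
Collecting terms: 0.015 × V_1 = 0.045  =>  V_1 = 3 V
I_R2 = (V_1 - V_2)/R2 = (3 - 0)/100 = 0.03 A
|I_R2| = 0.03 A

Final answer: |I_R2| = 0.03 A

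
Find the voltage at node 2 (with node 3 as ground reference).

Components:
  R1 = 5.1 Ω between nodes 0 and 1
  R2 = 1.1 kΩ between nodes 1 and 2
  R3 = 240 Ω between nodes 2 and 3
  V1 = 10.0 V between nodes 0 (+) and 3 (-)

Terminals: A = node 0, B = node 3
Nodal analysis, taking node 3 as the 0 V reference.
Source V1 fixes V_0 = 10 V.
KCL at each unknown node (sum of currents leaving = 0; resistances in Ω):
  Node 1: (V_1 - 10)/5.1 + (V_1 - V_2)/1100 = 0
  Node 2: (V_2 - V_1)/1100 + (V_2 - 0)/240 = 0
Collecting terms (coefficients in siemens):
  0.197·V_1 - 0.0009091·V_2 = 1.961
  0.005076·V_2 - 0.0009091·V_1 = 0
Determinant D = (0.197)(0.005076) - (-0.0009091)(-0.0009091) = 0.000999
V_1 = [(1.961)(0.005076) - (-0.0009091)(0)]/D = 9.962 V
V_2 = [(0.197)(0) - (1.961)(-0.0009091)]/D = 1.784 V
The requested potential is V_2 = 1.784 V.

Final answer: V_2 = 1.784 V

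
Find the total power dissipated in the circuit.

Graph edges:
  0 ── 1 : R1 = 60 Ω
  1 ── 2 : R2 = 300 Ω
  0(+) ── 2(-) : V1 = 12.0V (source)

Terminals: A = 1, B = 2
Nodal analysis, taking node 2 as the 0 V reference.
Source V1 fixes V_0 = 12 V.
KCL at each unknown node (sum of currents leaving = 0; resistances in Ω):
  Node 1: (V_1 - 12)/60 + (V_1 - 0)/300 = 0
Collecting terms: 0.02 × V_1 = 0.2  =>  V_1 = 10 V
Power in each resistor, P = (ΔV)²/R:
  P_R1 = (12 - 10)²/60 = 0.06667 W
  P_R2 = (10 - 0)²/300 = 0.3333 W
P_total = P_R1 + P_R2 = 0.4 W

Final answer: 0.4 W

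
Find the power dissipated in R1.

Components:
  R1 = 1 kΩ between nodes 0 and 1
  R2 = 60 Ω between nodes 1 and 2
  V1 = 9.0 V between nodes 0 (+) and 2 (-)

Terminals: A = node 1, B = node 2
Nodal analysis, taking node 2 as the 0 V reference.
Source V1 fixes V_0 = 9 V.
KCL at each unknown node (sum of currents leaving = 0; resistances in Ω):
  Node 1: (V_1 - 9)/1000 + (V_1 - 0)/60 = 0
Collecting terms: 0.01767 × V_1 = 0.009  =>  V_1 = 0.5094 V
I_R1 = (V_0 - V_1)/R1 = (9 - 0.5094)/1000 = 0.008491 A
P_R1 = I_R1² × R1 = (0.008491)² × 1000 = 0.07209 W

Final answer: 0.07209 W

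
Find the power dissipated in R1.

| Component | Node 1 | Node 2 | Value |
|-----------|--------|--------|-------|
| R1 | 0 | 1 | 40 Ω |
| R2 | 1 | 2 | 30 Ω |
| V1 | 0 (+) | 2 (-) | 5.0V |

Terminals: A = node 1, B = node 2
Nodal analysis, taking node 2 as the 0 V reference.
Source V1 fixes V_0 = 5 V.
KCL at each unknown node (sum of currents leaving = 0; resistances in Ω):
  Node 1: (V_1 - 5)/40 + (V_1 - 0)/30 = 0
Collecting terms: 0.05833 × V_1 = 0.125  =>  V_1 = 2.143 V
I_R1 = (V_0 - V_1)/R1 = (5 - 2.143)/40 = 0.07143 A
P_R1 = I_R1² × R1 = (0.07143)² × 40 = 0.2041 W

Final answer: 0.2041 W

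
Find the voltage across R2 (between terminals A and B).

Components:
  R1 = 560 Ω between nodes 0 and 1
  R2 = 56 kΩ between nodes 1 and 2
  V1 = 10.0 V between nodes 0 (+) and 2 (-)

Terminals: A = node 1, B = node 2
R1 and R2 are in series across V1 (node 0 → node 1 → node 2), and the output A–B is taken across R2, so this is a voltage divider.
Series current: I = V1/(R1 + R2) = 10/(560 + 56000) = 10/56560 = 0.0001768 A
V_R2 = I × R2 = V1 × R2/(R1 + R2) = 10 × 56000/56560 = 9.901 V

Final answer: 9.901 V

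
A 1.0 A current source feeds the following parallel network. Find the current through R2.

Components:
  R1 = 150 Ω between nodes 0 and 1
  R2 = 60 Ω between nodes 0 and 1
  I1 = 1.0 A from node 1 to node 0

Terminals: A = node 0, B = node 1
All resistors sit directly between nodes 0 and 1, so they are in parallel and share one voltage V; the full source current 1 A splits among them.
1/R_par = 1/150 + 1/60 = 0.02333 S  =>  R_par = 42.86 Ω
V = I × R_par = 1 × 42.86 = 42.86 V
I_R2 = V/R2 = 42.86/60 = 0.7143 A

Final answer: 0.7143 A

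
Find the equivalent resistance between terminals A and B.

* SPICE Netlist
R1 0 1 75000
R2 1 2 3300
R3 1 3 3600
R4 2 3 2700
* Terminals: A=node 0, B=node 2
Reduce the network between node 0 (A) and node 2 (B) by series/parallel combination:
  Rs1 = R3 + R4 (series, joined only at node 3) = 3600 + 2700 = 6300 Ω
  Rp1 = R2 ‖ Rs1 (parallel, both between nodes 1 and 2) = 1/(1/3300 + 1/6300) = 2166 Ω
  Rs2 = R1 + Rp1 (series, joined only at node 1) = 75000 + 2166 = 77170 Ω
R_eq = 77.17 kΩ

Final answer: 77.17 kΩ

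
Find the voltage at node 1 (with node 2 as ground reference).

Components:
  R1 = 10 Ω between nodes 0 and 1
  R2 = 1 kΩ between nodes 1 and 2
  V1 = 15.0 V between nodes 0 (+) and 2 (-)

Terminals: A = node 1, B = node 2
Nodal analysis, taking node 2 as the 0 V reference.
Source V1 fixes V_0 = 15 V.
KCL at each unknown node (sum of currents leaving = 0; resistances in Ω):
  Node 1: (V_1 - 15)/10 + (V_1 - 0)/1000 = 0
Collecting terms: 0.101 × V_1 = 1.5  =>  V_1 = 14.85 V
The requested potential is V_1 = 14.85 V.

Final answer: V_1 = 14.85 V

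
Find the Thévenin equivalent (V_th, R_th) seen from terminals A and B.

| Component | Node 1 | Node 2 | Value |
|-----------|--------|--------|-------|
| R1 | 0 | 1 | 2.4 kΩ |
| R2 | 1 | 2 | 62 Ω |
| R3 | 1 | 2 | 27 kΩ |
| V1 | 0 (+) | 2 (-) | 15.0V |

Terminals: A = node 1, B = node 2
Step 1 — V_th is the open-circuit voltage V_A - V_B (nothing connected across the terminals).
Nodal analysis, taking node 2 as the 0 V reference.
Source V1 fixes V_0 = 15 V.
KCL at each unknown node (sum of currents leaving = 0; resistances in Ω):
  Node 1: (V_1 - 15)/2400 + (V_1 - 0)/62 + (V_1 - 0)/27000 = 0
Collecting terms: 0.01658 × V_1 = 0.00625  =>  V_1 = 0.3769 V
V_th = V_1 - V_2 = 0.3769 - 0 = 0.3769 V
Step 2 — R_th: zero the source — replace V1 by a short circuit (node 2 merges into node 0) — and find the resistance seen between A (node 1) and B (node 0).
Reduce the network between node 1 (A) and node 0 (B) by series/parallel combination:
  Rp1 = R1 ‖ R2 ‖ R3 (parallel, all between nodes 0 and 1) = 1/(1/2400 + 1/62 + 1/27000) = 60.3 Ω
R_th = 60.3 Ω

Final answer: V_th = 0.3769 V, R_th = 60.3 Ω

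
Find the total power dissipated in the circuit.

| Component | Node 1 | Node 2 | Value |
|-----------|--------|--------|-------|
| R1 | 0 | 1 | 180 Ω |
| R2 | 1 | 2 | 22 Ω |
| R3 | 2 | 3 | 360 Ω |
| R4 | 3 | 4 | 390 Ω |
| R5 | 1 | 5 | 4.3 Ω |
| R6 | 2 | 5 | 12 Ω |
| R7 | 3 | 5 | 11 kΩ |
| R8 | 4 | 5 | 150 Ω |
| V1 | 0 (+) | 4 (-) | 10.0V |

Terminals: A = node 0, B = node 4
Nodal analysis, taking node 4 as the 0 V reference.
Source V1 fixes V_0 = 10 V.
KCL at each unknown node (sum of currents leaving = 0; resistances in Ω):
  Node 1: (V_1 - 10)/180 + (V_1 - V_2)/22 + (V_1 - V_5)/4.3 = 0
  Node 2: (V_2 - V_1)/22 + (V_2 - V_3)/360 + (V_2 - V_5)/12 = 0
  Node 3: (V_3 - V_2)/360 + (V_3 - 0)/390 + (V_3 - V_5)/11000 = 0
  Node 5: (V_5 - V_1)/4.3 + (V_5 - V_2)/12 + (V_5 - V_3)/11000 + (V_5 - 0)/150 = 0
Collecting terms (coefficients in siemens):
  0.2836·V_1 - 0.04545·V_2 - 0.2326·V_5 = 0.05556
  0.1316·V_2 - 0.04545·V_1 - 0.002778·V_3 - 0.08333·V_5 = 0
  0.005433·V_3 - 0.002778·V_2 - 0.00009091·V_5 = 0
  0.3226·V_5 - 0.2326·V_1 - 0.08333·V_2 - 0.00009091·V_3 = 0
Solving these 4 simultaneous equations (Gaussian elimination) gives:
  V_1 = 4.161 V, V_2 = 4.044 V, V_3 = 2.136 V, V_5 = 4.044 V
Power in each resistor, P = (ΔV)²/R:
  P_R1 = (10 - 4.161)²/180 = 0.1894 W
  P_R2 = (4.161 - 4.044)²/22 = 0.0006187 W
  P_R3 = (4.044 - 2.136)²/360 = 0.01012 W
  P_R4 = (2.136 - 0)²/390 = 0.01169 W
  P_R5 = (4.161 - 4.044)²/4.3 = 0.003166 W
  P_R6 = (4.044 - 4.044)²/12 = 0.000000000009887 W
  P_R7 = (2.136 - 4.044)²/11000 = 0.0003312 W
  P_R8 = (0 - 4.044)²/150 = 0.109 W
P_total = P_R1 + P_R2 + P_R3 + P_R4 + P_R5 + P_R6 + P_R7 + P_R8 = 0.3244 W

Final answer: 0.3244 W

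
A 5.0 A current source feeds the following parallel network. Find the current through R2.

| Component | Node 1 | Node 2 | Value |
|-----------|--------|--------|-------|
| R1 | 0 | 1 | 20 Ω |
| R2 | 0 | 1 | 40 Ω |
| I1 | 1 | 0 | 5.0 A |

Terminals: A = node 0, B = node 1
All resistors sit directly between nodes 0 and 1, so they are in parallel and share one voltage V; the full source current 5 A splits among them.
1/R_par = 1/20 + 1/40 = 0.075 S  =>  R_par = 13.33 Ω
V = I × R_par = 5 × 13.33 = 66.67 V
I_R2 = V/R2 = 66.67/40 = 1.667 A

Final answer: 1.667 A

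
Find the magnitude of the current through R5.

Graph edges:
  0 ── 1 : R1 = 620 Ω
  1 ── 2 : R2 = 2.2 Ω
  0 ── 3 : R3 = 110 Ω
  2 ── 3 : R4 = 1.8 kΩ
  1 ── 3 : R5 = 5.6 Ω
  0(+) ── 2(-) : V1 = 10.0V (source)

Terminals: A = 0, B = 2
Nodal analysis, taking node 2 as the 0 V reference.
Source V1 fixes V_0 = 10 V.
KCL at each unknown node (sum of currents leaving = 0; resistances in Ω):
  Node 1: (V_1 - 10)/620 + (V_1 - 0)/2.2 + (V_1 - V_3)/5.6 = 0
  Node 3: (V_3 - 10)/110 + (V_3 - 0)/1800 + (V_3 - V_1)/5.6 = 0
Collecting terms (coefficients in siemens):
  0.6347·V_1 - 0.1786·V_3 = 0.01613
  0.1882·V_3 - 0.1786·V_1 = 0.09091
Determinant D = (0.6347)(0.1882) - (-0.1786)(-0.1786) = 0.08758
V_1 = [(0.01613)(0.1882) - (-0.1786)(0.09091)]/D = 0.22 V
V_3 = [(0.6347)(0.09091) - (0.01613)(-0.1786)]/D = 0.6917 V
I_R5 = (V_1 - V_3)/R5 = (0.22 - 0.6917)/5.6 = -0.08424 A
|I_R5| = 0.08424 A

Final answer: |I_R5| = 0.08424 A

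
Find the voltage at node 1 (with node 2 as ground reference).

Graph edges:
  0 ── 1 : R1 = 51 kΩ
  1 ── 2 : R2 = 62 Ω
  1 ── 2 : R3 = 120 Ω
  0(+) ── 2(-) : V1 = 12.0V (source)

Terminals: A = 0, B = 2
Nodal analysis, taking node 2 as the 0 V reference.
Source V1 fixes V_0 = 12 V.
KCL at each unknown node (sum of currents leaving = 0; resistances in Ω):
  Node 1: (V_1 - 12)/51000 + (V_1 - 0)/62 + (V_1 - 0)/120 = 0
Collecting terms: 0.02448 × V_1 = 0.0002353  =>  V_1 = 0.009611 V
The requested potential is V_1 = 0.009611 V.

Final answer: V_1 = 0.009611 V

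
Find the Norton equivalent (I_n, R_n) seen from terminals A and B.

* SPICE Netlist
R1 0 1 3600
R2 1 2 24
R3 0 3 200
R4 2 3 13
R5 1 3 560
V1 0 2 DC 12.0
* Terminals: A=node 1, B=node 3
Find the Thévenin equivalent first; then I_n = V_th/R_th and R_n = R_th.
Step 1 — V_th is the open-circuit voltage V_A - V_B (nothing connected across the terminals).
Nodal analysis, taking node 2 as the 0 V reference.
Source V1 fixes V_0 = 12 V.
KCL at each unknown node (sum of currents leaving = 0; resistances in Ω):
  Node 1: (V_1 - 12)/3600 + (V_1 - 0)/24 + (V_1 - V_3)/560 = 0
  Node 3: (V_3 - 12)/200 + (V_3 - 0)/13 + (V_3 - V_1)/560 = 0
Collecting terms (coefficients in siemens):
  0.04373·V_1 - 0.001786·V_3 = 0.003333
  0.08371·V_3 - 0.001786·V_1 = 0.06
Determinant D = (0.04373)(0.08371) - (-0.001786)(-0.001786) = 0.003657
V_1 = [(0.003333)(0.08371) - (-0.001786)(0.06)]/D = 0.1056 V
V_3 = [(0.04373)(0.06) - (0.003333)(-0.001786)]/D = 0.719 V
V_th = V_1 - V_3 = 0.1056 - 0.719 = -0.6134 V
Step 2 — R_th: zero the source — replace V1 by a short circuit (node 2 merges into node 0) — and find the resistance seen between A (node 1) and B (node 3).
Reduce the network between node 1 (A) and node 3 (B) by series/parallel combination:
  Rp1 = R1 ‖ R2 (parallel, both between nodes 0 and 1) = 1/(1/3600 + 1/24) = 23.84 Ω
  Rp2 = R3 ‖ R4 (parallel, both between nodes 0 and 3) = 1/(1/200 + 1/13) = 12.21 Ω
  Rs1 = Rp1 + Rp2 (series, joined only at node 0) = 23.84 + 12.21 = 36.05 Ω
  Rp3 = R5 ‖ Rs1 (parallel, both between nodes 1 and 3) = 1/(1/560 + 1/36.05) = 33.87 Ω
R_th = 33.87 Ω
I_n = V_th/R_th = -0.6134/33.87 = -0.01811 A, and R_n = R_th = 33.87 Ω

Final answer: I_n = -0.01811 A, R_n = 33.87 Ω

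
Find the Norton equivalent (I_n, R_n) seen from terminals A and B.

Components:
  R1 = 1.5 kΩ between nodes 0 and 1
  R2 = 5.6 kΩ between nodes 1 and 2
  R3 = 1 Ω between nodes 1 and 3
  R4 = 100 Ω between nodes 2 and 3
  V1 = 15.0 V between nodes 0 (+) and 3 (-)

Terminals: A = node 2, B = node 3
Find the Thévenin equivalent first; then I_n = V_th/R_th and R_n = R_th.
Step 1 — V_th is the open-circuit voltage V_A - V_B (nothing connected across the terminals).
Nodal analysis, taking node 3 as the 0 V reference.
Source V1 fixes V_0 = 15 V.
KCL at each unknown node (sum of currents leaving = 0; resistances in Ω):
  Node 1: (V_1 - 15)/1500 + (V_1 - V_2)/5600 + (V_1 - 0)/1 = 0
  Node 2: (V_2 - V_1)/5600 + (V_2 - 0)/100 = 0
Collecting terms (coefficients in siemens):
  1.001·V_1 - 0.0001786·V_2 = 0.01
  0.01018·V_2 - 0.0001786·V_1 = 0
Determinant D = (1.001)(0.01018) - (-0.0001786)(-0.0001786) = 0.01019
V_1 = [(0.01)(0.01018) - (-0.0001786)(0)]/D = 0.009992 V
V_2 = [(1.001)(0) - (0.01)(-0.0001786)]/D = 0.0001753 V
V_th = V_2 - V_3 = 0.0001753 - 0 = 0.0001753 V
Step 2 — R_th: zero the source — replace V1 by a short circuit (node 3 merges into node 0) — and find the resistance seen between A (node 2) and B (node 0).
Reduce the network between node 2 (A) and node 0 (B) by series/parallel combination:
  Rp1 = R1 ‖ R3 (parallel, both between nodes 0 and 1) = 1/(1/1500 + 1/1) = 0.9993 Ω
  Rs1 = R2 + Rp1 (series, joined only at node 1) = 5600 + 0.9993 = 5601 Ω
  Rp2 = R4 ‖ Rs1 (parallel, both between nodes 0 and 2) = 1/(1/100 + 1/5601) = 98.25 Ω
R_th = 98.25 Ω
I_n = V_th/R_th = 0.0001753/98.25 = 0.000001784 A, and R_n = R_th = 98.25 Ω

Final answer: I_n = 1.784e-06 A, R_n = 98.25 Ω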